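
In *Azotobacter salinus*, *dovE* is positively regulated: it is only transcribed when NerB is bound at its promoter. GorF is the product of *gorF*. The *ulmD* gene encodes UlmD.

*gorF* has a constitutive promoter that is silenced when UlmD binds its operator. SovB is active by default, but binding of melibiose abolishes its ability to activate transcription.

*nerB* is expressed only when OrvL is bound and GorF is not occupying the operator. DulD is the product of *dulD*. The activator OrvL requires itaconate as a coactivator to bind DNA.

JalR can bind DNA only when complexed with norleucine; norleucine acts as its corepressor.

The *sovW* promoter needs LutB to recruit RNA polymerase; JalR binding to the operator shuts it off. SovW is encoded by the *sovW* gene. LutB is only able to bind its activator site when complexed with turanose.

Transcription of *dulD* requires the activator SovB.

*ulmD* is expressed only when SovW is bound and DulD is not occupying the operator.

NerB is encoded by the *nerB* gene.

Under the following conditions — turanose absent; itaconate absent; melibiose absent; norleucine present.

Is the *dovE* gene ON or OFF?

OFF

Turanose is absent, so LutB is inactive.
Norleucine is present, so JalR is active.
With repressor JalR bound, *sovW* is not transcribed.
So SovW is not produced.
Melibiose is absent, so SovB is active.
No repressor is bound and SovB is active, so *dulD* is transcribed.
So DulD is produced and active.
With repressor DulD bound, *ulmD* is not transcribed.
So UlmD is not produced.
With no repressor bound, *gorF* is transcribed.
So GorF is produced and active.
Itaconate is absent, so OrvL is inactive.
With repressor GorF bound, *nerB* is not transcribed.
So NerB is not produced.
Required activator NerB is absent, so *dovE* is not transcribed.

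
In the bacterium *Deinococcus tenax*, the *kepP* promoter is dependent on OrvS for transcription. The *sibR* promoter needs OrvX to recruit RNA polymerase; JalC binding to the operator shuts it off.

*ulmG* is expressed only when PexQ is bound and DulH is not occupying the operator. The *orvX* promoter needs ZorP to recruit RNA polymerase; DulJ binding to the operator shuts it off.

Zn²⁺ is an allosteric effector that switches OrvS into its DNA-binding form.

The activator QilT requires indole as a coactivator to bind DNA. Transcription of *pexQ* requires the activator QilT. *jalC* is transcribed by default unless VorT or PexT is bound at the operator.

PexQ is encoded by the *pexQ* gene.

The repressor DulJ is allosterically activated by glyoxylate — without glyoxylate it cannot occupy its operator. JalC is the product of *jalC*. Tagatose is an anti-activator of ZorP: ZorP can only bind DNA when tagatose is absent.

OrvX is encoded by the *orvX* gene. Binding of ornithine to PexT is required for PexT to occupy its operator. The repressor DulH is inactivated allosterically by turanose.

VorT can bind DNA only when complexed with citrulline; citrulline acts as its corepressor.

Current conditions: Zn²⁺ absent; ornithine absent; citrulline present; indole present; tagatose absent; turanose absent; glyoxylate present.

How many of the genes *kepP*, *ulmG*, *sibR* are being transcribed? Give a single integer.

Zn²⁺ is absent, so OrvS is inactive.
Required activator OrvS is absent, so *kepP* is not transcribed.
→ *kepP* is OFF.
Indole is present, so QilT is active.
No repressor is bound and QilT is active, so *pexQ* is transcribed.
So PexQ is produced and active.
Turanose is absent, so DulH is active.
With repressor DulH bound, *ulmG* is not transcribed.
→ *ulmG* is OFF.
Citrulline is present, so VorT is active.
Ornithine is absent, so PexT is inactive.
With repressor VorT bound, *jalC* is not transcribed.
So JalC is not produced.
Tagatose is absent, so ZorP is active.
Glyoxylate is present, so DulJ is active.
With repressor DulJ bound, *orvX* is not transcribed.
So OrvX is not produced.
Required activator OrvX is absent, so *sibR* is not transcribed.
→ *sibR* is OFF.
0 of the 3 genes are transcribed.

0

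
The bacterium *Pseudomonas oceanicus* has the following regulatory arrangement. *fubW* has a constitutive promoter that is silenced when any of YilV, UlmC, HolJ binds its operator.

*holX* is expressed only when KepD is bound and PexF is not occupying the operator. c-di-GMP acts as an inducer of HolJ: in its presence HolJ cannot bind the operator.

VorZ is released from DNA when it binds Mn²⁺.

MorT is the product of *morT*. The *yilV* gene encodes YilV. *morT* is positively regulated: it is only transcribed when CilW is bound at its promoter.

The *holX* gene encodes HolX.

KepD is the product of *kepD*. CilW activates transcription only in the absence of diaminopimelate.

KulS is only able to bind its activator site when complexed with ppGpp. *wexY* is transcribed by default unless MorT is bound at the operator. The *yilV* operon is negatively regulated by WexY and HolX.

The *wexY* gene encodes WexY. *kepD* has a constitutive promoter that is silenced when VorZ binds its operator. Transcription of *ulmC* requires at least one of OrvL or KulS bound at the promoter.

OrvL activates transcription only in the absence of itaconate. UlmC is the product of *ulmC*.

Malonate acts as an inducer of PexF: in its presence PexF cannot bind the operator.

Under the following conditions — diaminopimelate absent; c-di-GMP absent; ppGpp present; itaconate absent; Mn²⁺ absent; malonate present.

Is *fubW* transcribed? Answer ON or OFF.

Diaminopimelate is absent, so CilW is active.
No repressor is bound and CilW is active, so *morT* is transcribed.
So MorT is produced and active.
With repressor MorT bound, *wexY* is not transcribed.
So WexY is not produced.
Mn²⁺ is absent, so VorZ is active.
With repressor VorZ bound, *kepD* is not transcribed.
So KepD is not produced.
Malonate is present, so PexF is inactive.
Required activator KepD is absent, so *holX* is not transcribed.
So HolX is not produced.
With no repressor bound, *yilV* is transcribed.
So YilV is produced and active.
Itaconate is absent, so OrvL is active.
ppGpp is present, so KulS is active.
Activator OrvL is present, so *ulmC* is transcribed.
So UlmC is produced and active.
c-di-GMP is absent, so HolJ is active.
With repressor YilV bound, *fubW* is not transcribed.

OFF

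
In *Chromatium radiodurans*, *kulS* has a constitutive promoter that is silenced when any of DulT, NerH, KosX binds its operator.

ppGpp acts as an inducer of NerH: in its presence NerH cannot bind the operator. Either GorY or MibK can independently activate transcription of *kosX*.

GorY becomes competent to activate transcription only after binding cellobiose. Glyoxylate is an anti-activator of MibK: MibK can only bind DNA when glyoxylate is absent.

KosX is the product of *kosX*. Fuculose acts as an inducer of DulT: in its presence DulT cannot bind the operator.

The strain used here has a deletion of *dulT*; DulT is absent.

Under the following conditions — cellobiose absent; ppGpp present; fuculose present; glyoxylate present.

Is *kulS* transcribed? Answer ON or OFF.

ON

DulT is non-functional in this strain, so it has no effect.
ppGpp is present, so NerH is inactive.
Cellobiose is absent, so GorY is inactive.
Glyoxylate is present, so MibK is inactive.
No activator is available at the *kosX* promoter, so *kosX* is not transcribed.
So KosX is not produced.
With no repressor bound, *kulS* is transcribed.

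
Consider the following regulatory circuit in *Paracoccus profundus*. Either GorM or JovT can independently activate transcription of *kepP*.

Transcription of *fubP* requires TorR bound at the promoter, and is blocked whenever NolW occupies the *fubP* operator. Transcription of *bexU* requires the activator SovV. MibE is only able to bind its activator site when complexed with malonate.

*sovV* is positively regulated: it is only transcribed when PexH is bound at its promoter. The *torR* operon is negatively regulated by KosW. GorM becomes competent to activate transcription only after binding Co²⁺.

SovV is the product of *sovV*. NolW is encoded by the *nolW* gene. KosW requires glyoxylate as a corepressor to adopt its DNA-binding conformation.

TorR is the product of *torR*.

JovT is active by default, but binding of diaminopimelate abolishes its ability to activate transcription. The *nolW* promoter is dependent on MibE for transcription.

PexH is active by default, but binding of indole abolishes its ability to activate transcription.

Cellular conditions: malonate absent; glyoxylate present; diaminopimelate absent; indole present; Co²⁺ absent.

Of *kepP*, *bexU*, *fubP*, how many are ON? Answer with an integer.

1

Co²⁺ is absent, so GorM is inactive.
Diaminopimelate is absent, so JovT is active.
Activator JovT is present, so *kepP* is transcribed.
→ *kepP* is ON.
Indole is present, so PexH is inactive.
Required activator PexH is absent, so *sovV* is not transcribed.
So SovV is not produced.
Required activator SovV is absent, so *bexU* is not transcribed.
→ *bexU* is OFF.
Glyoxylate is present, so KosW is active.
With repressor KosW bound, *torR* is not transcribed.
So TorR is not produced.
Malonate is absent, so MibE is inactive.
Required activator MibE is absent, so *nolW* is not transcribed.
So NolW is not produced.
Required activator TorR is absent, so *fubP* is not transcribed.
→ *fubP* is OFF.
1 of the 3 genes is transcribed.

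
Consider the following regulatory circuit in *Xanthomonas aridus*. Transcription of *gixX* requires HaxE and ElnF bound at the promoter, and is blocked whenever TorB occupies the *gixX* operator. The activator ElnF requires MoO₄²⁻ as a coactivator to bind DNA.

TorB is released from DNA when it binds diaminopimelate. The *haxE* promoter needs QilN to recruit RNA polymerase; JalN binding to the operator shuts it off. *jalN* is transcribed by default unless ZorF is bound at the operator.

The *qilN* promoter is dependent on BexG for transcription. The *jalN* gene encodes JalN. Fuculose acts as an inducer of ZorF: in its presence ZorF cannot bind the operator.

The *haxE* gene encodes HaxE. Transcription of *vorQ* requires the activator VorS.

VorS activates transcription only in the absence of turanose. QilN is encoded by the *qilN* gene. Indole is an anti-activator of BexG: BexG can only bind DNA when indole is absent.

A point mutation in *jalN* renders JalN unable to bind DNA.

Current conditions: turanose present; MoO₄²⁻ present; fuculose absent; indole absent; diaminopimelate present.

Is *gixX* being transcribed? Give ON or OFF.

ON

Indole is absent, so BexG is active.
No repressor is bound and BexG is active, so *qilN* is transcribed.
So QilN is produced and active.
JalN is non-functional in this strain, so it has no effect.
No repressor is bound and QilN is active, so *haxE* is transcribed.
So HaxE is produced and active.
MoO₄²⁻ is present, so ElnF is active.
Diaminopimelate is present, so TorB is inactive.
No repressor is bound and HaxE and ElnF are active, so *gixX* is transcribed.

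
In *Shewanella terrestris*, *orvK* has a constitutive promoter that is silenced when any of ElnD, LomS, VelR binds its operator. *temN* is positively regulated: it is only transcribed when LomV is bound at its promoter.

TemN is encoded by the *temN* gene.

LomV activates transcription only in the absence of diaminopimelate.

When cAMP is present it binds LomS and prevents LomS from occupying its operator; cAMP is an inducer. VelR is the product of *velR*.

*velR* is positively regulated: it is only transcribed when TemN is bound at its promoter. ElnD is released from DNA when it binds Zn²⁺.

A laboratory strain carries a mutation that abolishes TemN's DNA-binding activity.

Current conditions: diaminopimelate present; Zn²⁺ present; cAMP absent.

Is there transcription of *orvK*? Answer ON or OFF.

Zn²⁺ is present, so ElnD is inactive.
cAMP is absent, so LomS is active.
TemN is non-functional in this strain, so it has no effect.
Required activator TemN is absent, so *velR* is not transcribed.
So VelR is not produced.
With repressor LomS bound, *orvK* is not transcribed.

OFF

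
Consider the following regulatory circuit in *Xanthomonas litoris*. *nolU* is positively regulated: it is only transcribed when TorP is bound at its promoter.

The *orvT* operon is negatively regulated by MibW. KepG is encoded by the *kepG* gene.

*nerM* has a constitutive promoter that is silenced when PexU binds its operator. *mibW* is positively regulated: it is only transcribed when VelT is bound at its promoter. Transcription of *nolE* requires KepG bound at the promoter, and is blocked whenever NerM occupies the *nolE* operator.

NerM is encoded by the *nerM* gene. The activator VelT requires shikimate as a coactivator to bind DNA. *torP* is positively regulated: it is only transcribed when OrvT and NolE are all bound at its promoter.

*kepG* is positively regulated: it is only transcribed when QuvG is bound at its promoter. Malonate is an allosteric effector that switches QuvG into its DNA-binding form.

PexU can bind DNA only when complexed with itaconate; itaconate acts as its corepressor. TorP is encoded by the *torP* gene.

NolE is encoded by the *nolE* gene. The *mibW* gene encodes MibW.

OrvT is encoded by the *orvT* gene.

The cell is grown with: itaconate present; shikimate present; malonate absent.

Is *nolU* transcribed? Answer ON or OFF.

OFF

Shikimate is present, so VelT is active.
No repressor is bound and VelT is active, so *mibW* is transcribed.
So MibW is produced and active.
With repressor MibW bound, *orvT* is not transcribed.
So OrvT is not produced.
Malonate is absent, so QuvG is inactive.
Required activator QuvG is absent, so *kepG* is not transcribed.
So KepG is not produced.
Itaconate is present, so PexU is active.
With repressor PexU bound, *nerM* is not transcribed.
So NerM is not produced.
Required activator KepG is absent, so *nolE* is not transcribed.
So NolE is not produced.
Required activator OrvT is absent, so *torP* is not transcribed.
So TorP is not produced.
Required activator TorP is absent, so *nolU* is not transcribed.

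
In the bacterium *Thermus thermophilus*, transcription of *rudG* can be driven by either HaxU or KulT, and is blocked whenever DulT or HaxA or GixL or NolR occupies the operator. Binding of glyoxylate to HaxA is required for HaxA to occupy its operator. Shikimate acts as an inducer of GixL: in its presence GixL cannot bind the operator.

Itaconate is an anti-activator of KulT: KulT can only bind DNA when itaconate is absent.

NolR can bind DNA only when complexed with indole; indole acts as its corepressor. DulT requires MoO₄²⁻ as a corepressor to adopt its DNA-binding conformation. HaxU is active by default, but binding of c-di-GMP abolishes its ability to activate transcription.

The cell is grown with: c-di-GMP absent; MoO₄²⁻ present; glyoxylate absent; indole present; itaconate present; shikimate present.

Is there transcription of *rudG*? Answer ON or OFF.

c-di-GMP is absent, so HaxU is active.
MoO₄²⁻ is present, so DulT is active.
Itaconate is present, so KulT is inactive.
Glyoxylate is absent, so HaxA is inactive.
Shikimate is present, so GixL is inactive.
Indole is present, so NolR is active.
With repressor DulT bound, *rudG* is not transcribed.

OFF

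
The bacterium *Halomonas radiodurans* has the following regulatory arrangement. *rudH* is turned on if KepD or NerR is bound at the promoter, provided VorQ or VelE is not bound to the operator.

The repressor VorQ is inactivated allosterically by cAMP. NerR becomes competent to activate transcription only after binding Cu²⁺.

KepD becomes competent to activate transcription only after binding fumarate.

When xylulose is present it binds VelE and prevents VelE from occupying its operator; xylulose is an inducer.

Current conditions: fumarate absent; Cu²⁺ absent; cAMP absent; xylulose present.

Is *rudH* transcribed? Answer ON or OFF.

cAMP is absent, so VorQ is active.
Fumarate is absent, so KepD is inactive.
Cu²⁺ is absent, so NerR is inactive.
Xylulose is present, so VelE is inactive.
With repressor VorQ bound, *rudH* is not transcribed.

OFF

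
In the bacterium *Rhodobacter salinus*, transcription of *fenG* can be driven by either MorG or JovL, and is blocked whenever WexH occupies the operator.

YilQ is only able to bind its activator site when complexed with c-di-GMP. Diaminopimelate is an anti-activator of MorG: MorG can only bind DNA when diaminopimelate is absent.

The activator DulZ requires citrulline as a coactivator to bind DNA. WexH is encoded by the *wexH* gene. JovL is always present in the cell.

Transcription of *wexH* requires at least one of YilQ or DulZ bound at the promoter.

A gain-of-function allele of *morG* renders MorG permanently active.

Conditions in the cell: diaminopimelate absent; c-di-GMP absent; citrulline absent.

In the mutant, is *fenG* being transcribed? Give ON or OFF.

ON

MorG is constitutively active in this strain.
JovL is produced constitutively and is active.
c-di-GMP is absent, so YilQ is inactive.
Citrulline is absent, so DulZ is inactive.
No activator is available at the *wexH* promoter, so *wexH* is not transcribed.
So WexH is not produced.
Activator MorG is present, so *fenG* is transcribed.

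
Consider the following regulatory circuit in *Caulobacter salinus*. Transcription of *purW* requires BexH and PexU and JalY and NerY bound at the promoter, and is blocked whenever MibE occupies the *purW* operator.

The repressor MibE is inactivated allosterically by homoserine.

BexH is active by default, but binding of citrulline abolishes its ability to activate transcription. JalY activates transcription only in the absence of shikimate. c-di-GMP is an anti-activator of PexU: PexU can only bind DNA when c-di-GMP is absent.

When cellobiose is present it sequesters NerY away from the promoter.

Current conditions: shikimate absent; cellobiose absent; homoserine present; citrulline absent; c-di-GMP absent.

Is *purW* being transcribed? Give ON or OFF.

ON

Homoserine is present, so MibE is inactive.
Citrulline is absent, so BexH is active.
c-di-GMP is absent, so PexU is active.
Shikimate is absent, so JalY is active.
Cellobiose is absent, so NerY is active.
No repressor is bound and BexH and PexU and JalY and NerY are active, so *purW* is transcribed.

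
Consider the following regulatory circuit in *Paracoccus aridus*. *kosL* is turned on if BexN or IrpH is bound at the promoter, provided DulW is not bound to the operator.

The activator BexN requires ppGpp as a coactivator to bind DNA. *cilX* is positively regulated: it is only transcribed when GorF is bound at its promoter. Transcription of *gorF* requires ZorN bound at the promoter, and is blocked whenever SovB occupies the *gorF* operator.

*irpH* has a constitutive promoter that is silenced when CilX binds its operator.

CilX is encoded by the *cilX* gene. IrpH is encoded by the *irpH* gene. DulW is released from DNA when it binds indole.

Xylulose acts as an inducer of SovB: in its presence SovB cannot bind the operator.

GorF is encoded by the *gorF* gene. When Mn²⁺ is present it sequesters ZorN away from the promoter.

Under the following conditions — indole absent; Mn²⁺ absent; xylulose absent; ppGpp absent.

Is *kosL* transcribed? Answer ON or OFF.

OFF

ppGpp is absent, so BexN is inactive.
Indole is absent, so DulW is active.
Mn²⁺ is absent, so ZorN is active.
Xylulose is absent, so SovB is active.
With repressor SovB bound, *gorF* is not transcribed.
So GorF is not produced.
Required activator GorF is absent, so *cilX* is not transcribed.
So CilX is not produced.
With no repressor bound, *irpH* is transcribed.
So IrpH is produced and active.
With repressor DulW bound, *kosL* is not transcribed.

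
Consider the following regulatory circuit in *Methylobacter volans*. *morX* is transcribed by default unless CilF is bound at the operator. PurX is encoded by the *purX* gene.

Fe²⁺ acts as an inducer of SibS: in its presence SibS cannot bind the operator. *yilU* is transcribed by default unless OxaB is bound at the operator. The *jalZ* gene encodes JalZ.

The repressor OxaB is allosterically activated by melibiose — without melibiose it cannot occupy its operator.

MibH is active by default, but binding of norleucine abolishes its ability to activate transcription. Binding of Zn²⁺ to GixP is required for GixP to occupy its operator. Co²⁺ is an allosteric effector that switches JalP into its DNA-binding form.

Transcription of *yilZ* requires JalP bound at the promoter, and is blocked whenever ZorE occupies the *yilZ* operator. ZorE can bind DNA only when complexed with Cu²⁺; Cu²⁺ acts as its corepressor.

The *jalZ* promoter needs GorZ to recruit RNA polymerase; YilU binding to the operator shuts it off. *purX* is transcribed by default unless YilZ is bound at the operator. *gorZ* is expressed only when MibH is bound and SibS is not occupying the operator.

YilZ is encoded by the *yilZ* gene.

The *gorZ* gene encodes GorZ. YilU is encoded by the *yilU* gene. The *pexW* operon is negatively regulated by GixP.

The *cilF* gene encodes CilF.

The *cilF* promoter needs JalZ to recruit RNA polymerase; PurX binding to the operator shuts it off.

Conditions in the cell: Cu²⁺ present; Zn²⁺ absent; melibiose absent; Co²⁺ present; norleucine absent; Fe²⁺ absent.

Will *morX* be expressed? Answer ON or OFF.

ON

Melibiose is absent, so OxaB is inactive.
With no repressor bound, *yilU* is transcribed.
So YilU is produced and active.
Fe²⁺ is absent, so SibS is active.
Norleucine is absent, so MibH is active.
With repressor SibS bound, *gorZ* is not transcribed.
So GorZ is not produced.
With repressor YilU bound, *jalZ* is not transcribed.
So JalZ is not produced.
Cu²⁺ is present, so ZorE is active.
Co²⁺ is present, so JalP is active.
With repressor ZorE bound, *yilZ* is not transcribed.
So YilZ is not produced.
With no repressor bound, *purX* is transcribed.
So PurX is produced and active.
With repressor PurX bound, *cilF* is not transcribed.
So CilF is not produced.
With no repressor bound, *morX* is transcribed.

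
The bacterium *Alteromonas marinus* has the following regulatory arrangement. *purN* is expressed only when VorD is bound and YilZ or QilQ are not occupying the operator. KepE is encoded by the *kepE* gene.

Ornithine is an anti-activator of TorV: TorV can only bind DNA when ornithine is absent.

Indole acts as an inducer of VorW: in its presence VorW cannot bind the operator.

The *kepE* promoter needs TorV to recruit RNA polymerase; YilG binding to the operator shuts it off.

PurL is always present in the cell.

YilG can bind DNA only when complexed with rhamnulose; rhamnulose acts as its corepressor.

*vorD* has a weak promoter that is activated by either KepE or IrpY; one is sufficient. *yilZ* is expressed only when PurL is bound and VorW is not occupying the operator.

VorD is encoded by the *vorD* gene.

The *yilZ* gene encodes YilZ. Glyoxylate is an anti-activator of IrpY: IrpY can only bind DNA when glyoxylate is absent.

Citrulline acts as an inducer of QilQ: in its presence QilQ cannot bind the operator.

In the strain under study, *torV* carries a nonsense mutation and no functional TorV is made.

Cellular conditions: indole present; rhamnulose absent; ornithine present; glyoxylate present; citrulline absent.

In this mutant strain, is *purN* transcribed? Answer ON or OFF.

OFF

Indole is present, so VorW is inactive.
PurL is produced constitutively and is active.
No repressor is bound and PurL is active, so *yilZ* is transcribed.
So YilZ is produced and active.
Citrulline is absent, so QilQ is active.
Rhamnulose is absent, so YilG is inactive.
TorV is non-functional in this strain, so it has no effect.
Required activator TorV is absent, so *kepE* is not transcribed.
So KepE is not produced.
Glyoxylate is present, so IrpY is inactive.
No activator is available at the *vorD* promoter, so *vorD* is not transcribed.
So VorD is not produced.
With repressor YilZ bound, *purN* is not transcribed.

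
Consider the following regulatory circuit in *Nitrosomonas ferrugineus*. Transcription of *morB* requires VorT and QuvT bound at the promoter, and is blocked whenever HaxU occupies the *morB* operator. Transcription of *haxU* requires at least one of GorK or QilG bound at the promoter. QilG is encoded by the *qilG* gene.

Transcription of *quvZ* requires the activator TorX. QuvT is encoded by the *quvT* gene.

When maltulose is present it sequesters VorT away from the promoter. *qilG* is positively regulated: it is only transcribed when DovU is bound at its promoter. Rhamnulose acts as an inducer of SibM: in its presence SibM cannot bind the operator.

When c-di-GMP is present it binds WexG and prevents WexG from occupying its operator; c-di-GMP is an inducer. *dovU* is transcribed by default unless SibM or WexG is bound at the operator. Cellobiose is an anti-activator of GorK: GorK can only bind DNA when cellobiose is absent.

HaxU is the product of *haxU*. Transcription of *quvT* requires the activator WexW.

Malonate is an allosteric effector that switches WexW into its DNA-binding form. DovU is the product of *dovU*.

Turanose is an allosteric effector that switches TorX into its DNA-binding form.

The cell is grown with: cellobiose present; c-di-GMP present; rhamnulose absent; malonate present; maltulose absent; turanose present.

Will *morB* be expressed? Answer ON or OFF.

Cellobiose is present, so GorK is inactive.
Rhamnulose is absent, so SibM is active.
c-di-GMP is present, so WexG is inactive.
With repressor SibM bound, *dovU* is not transcribed.
So DovU is not produced.
Required activator DovU is absent, so *qilG* is not transcribed.
So QilG is not produced.
No activator is available at the *haxU* promoter, so *haxU* is not transcribed.
So HaxU is not produced.
Maltulose is absent, so VorT is active.
Malonate is present, so WexW is active.
No repressor is bound and WexW is active, so *quvT* is transcribed.
So QuvT is produced and active.
No repressor is bound and VorT and QuvT are active, so *morB* is transcribed.

ON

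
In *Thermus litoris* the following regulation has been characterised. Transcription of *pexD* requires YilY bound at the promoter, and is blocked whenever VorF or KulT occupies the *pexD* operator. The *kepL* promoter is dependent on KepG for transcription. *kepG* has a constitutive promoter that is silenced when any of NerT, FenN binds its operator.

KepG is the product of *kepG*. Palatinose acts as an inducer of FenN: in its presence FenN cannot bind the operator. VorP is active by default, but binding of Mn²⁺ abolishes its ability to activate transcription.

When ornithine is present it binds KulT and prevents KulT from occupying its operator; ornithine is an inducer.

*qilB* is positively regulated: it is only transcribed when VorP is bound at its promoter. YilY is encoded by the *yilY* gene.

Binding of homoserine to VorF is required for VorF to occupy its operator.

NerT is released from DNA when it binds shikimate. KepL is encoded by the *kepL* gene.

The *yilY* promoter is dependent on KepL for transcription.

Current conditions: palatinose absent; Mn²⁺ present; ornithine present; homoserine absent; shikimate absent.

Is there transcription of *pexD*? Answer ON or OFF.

Shikimate is absent, so NerT is active.
Palatinose is absent, so FenN is active.
With repressor NerT bound, *kepG* is not transcribed.
So KepG is not produced.
Required activator KepG is absent, so *kepL* is not transcribed.
So KepL is not produced.
Required activator KepL is absent, so *yilY* is not transcribed.
So YilY is not produced.
Homoserine is absent, so VorF is inactive.
Ornithine is present, so KulT is inactive.
Required activator YilY is absent, so *pexD* is not transcribed.

OFF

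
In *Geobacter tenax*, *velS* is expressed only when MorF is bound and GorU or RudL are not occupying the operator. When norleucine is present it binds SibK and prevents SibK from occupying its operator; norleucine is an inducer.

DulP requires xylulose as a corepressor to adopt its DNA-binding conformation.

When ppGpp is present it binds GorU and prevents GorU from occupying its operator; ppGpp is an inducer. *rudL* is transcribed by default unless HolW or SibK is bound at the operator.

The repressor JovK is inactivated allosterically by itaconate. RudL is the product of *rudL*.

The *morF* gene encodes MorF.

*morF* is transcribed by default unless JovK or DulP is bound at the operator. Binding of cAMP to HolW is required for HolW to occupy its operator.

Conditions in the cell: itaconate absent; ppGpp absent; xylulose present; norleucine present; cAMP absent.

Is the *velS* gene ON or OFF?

OFF

ppGpp is absent, so GorU is active.
cAMP is absent, so HolW is inactive.
Norleucine is present, so SibK is inactive.
With no repressor bound, *rudL* is transcribed.
So RudL is produced and active.
Itaconate is absent, so JovK is active.
Xylulose is present, so DulP is active.
With repressor JovK bound, *morF* is not transcribed.
So MorF is not produced.
With repressor GorU bound, *velS* is not transcribed.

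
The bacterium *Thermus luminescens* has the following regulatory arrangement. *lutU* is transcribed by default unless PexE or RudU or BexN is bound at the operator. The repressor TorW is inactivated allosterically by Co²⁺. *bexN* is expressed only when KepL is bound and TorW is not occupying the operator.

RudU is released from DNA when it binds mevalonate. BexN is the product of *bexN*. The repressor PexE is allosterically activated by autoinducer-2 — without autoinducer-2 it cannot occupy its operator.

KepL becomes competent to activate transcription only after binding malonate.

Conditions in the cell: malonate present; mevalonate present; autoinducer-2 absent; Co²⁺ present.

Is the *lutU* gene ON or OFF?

Autoinducer-2 is absent, so PexE is inactive.
Mevalonate is present, so RudU is inactive.
Co²⁺ is present, so TorW is inactive.
Malonate is present, so KepL is active.
No repressor is bound and KepL is active, so *bexN* is transcribed.
So BexN is produced and active.
With repressor BexN bound, *lutU* is not transcribed.

OFF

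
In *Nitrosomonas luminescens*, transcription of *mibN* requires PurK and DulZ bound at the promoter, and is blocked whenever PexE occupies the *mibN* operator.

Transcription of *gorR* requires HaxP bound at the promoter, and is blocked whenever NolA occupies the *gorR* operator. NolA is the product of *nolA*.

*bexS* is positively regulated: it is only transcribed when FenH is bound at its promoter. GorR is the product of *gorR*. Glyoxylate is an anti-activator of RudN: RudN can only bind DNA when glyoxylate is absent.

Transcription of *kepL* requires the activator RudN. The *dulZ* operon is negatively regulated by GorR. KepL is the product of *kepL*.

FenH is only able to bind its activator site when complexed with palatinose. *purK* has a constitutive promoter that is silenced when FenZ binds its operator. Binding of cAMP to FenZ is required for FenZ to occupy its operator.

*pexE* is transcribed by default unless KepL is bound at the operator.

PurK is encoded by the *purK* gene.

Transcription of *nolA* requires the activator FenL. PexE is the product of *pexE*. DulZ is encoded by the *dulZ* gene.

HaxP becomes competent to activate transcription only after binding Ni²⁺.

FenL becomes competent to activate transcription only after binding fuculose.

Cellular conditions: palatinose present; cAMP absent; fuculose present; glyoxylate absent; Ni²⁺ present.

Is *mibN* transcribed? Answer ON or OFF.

cAMP is absent, so FenZ is inactive.
With no repressor bound, *purK* is transcribed.
So PurK is produced and active.
Fuculose is present, so FenL is active.
No repressor is bound and FenL is active, so *nolA* is transcribed.
So NolA is produced and active.
Ni²⁺ is present, so HaxP is active.
With repressor NolA bound, *gorR* is not transcribed.
So GorR is not produced.
With no repressor bound, *dulZ* is transcribed.
So DulZ is produced and active.
Glyoxylate is absent, so RudN is active.
No repressor is bound and RudN is active, so *kepL* is transcribed.
So KepL is produced and active.
With repressor KepL bound, *pexE* is not transcribed.
So PexE is not produced.
No repressor is bound and PurK and DulZ are active, so *mibN* is transcribed.

ON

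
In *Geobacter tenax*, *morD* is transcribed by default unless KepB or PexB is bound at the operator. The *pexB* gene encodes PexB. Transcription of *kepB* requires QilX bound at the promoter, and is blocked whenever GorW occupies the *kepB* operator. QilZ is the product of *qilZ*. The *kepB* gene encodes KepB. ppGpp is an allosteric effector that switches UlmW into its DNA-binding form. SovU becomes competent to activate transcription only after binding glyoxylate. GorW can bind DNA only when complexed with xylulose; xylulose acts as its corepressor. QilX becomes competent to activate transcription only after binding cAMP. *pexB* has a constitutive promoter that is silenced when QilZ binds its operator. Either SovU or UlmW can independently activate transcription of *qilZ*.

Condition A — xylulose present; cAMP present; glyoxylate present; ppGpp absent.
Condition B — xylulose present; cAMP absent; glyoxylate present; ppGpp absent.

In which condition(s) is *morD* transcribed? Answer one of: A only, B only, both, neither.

both

Condition A:
Xylulose is present, so GorW is active.
cAMP is present, so QilX is active.
With repressor GorW bound, *kepB* is not transcribed.
So KepB is not produced.
Glyoxylate is present, so SovU is active.
ppGpp is absent, so UlmW is inactive.
Activator SovU is present, so *qilZ* is transcribed.
So QilZ is produced and active.
With repressor QilZ bound, *pexB* is not transcribed.
So PexB is not produced.
With no repressor bound, *morD* is transcribed.
→ *morD* is ON in A.
Condition B:
Xylulose is present, so GorW is active.
cAMP is absent, so QilX is inactive.
With repressor GorW bound, *kepB* is not transcribed.
So KepB is not produced.
Glyoxylate is present, so SovU is active.
ppGpp is absent, so UlmW is inactive.
Activator SovU is present, so *qilZ* is transcribed.
So QilZ is produced and active.
With repressor QilZ bound, *pexB* is not transcribed.
So PexB is not produced.
With no repressor bound, *morD* is transcribed.
→ *morD* is ON in B.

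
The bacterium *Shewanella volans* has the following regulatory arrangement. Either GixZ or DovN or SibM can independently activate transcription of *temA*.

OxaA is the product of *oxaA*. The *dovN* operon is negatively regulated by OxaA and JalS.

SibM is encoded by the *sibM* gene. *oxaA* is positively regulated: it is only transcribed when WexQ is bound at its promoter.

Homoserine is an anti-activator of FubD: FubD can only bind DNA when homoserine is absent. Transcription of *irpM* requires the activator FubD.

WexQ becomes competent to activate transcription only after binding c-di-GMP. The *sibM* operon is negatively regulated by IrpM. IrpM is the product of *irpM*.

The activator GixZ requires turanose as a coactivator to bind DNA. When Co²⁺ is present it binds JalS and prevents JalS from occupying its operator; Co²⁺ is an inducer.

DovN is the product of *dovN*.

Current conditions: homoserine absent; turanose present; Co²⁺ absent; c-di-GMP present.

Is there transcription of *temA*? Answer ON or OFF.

ON

Turanose is present, so GixZ is active.
c-di-GMP is present, so WexQ is active.
No repressor is bound and WexQ is active, so *oxaA* is transcribed.
So OxaA is produced and active.
Co²⁺ is absent, so JalS is active.
With repressor OxaA bound, *dovN* is not transcribed.
So DovN is not produced.
Homoserine is absent, so FubD is active.
No repressor is bound and FubD is active, so *irpM* is transcribed.
So IrpM is produced and active.
With repressor IrpM bound, *sibM* is not transcribed.
So SibM is not produced.
Activator GixZ is present, so *temA* is transcribed.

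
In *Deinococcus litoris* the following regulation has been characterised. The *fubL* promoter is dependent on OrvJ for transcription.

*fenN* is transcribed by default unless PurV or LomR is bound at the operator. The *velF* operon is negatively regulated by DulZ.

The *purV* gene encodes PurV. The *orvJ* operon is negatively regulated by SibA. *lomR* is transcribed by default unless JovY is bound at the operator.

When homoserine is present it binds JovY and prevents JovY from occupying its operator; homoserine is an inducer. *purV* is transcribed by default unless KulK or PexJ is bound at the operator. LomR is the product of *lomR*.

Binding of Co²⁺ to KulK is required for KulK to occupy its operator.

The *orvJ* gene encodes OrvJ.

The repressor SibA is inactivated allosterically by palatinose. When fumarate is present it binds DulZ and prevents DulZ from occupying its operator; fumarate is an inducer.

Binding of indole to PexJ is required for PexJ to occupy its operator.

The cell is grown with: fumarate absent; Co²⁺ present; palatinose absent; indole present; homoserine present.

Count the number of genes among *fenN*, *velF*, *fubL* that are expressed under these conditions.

Co²⁺ is present, so KulK is active.
Indole is present, so PexJ is active.
With repressor KulK bound, *purV* is not transcribed.
So PurV is not produced.
Homoserine is present, so JovY is inactive.
With no repressor bound, *lomR* is transcribed.
So LomR is produced and active.
With repressor LomR bound, *fenN* is not transcribed.
→ *fenN* is OFF.
Fumarate is absent, so DulZ is active.
With repressor DulZ bound, *velF* is not transcribed.
→ *velF* is OFF.
Palatinose is absent, so SibA is active.
With repressor SibA bound, *orvJ* is not transcribed.
So OrvJ is not produced.
Required activator OrvJ is absent, so *fubL* is not transcribed.
→ *fubL* is OFF.
0 of the 3 genes are transcribed.

0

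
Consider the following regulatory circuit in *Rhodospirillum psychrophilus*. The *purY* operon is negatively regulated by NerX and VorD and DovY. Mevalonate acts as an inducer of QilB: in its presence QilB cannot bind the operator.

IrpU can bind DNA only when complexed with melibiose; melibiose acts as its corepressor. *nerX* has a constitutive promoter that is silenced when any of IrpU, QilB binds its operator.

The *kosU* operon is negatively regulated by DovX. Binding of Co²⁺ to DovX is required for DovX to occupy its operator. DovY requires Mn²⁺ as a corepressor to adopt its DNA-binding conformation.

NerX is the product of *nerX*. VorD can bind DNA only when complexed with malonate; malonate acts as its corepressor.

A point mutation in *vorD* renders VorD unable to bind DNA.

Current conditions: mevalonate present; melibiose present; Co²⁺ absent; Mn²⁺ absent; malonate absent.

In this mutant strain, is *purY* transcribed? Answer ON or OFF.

Melibiose is present, so IrpU is active.
Mevalonate is present, so QilB is inactive.
With repressor IrpU bound, *nerX* is not transcribed.
So NerX is not produced.
VorD is non-functional in this strain, so it has no effect.
Mn²⁺ is absent, so DovY is inactive.
With no repressor bound, *purY* is transcribed.

ON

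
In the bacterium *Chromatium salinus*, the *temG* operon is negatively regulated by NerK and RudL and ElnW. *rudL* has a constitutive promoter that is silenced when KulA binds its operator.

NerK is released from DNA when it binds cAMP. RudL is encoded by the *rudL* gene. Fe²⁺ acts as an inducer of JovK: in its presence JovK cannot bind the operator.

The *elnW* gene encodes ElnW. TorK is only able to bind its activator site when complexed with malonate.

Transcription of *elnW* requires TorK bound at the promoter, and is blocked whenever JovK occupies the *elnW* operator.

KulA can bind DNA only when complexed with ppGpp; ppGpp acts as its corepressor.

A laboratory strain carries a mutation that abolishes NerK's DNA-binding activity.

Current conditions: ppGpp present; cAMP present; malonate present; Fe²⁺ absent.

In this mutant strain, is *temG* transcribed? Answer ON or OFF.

NerK is non-functional in this strain, so it has no effect.
ppGpp is present, so KulA is active.
With repressor KulA bound, *rudL* is not transcribed.
So RudL is not produced.
Malonate is present, so TorK is active.
Fe²⁺ is absent, so JovK is active.
With repressor JovK bound, *elnW* is not transcribed.
So ElnW is not produced.
With no repressor bound, *temG* is transcribed.

ON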